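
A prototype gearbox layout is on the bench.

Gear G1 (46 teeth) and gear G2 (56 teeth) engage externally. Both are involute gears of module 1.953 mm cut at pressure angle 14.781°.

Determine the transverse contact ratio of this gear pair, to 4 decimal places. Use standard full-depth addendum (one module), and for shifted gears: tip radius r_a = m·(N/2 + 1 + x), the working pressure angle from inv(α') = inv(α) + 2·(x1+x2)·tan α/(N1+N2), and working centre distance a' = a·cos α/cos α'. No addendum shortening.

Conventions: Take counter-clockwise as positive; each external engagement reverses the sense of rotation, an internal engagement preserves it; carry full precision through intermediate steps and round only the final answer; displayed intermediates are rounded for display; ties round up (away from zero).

2.1090

topology: single-mesh involute geometry — m = 1.953, 46T/56T pair
base radii: r_b1 = 43.432542, r_b2 = 52.874400
tip radii: r_a1 = 46.872000, r_a2 = 56.637000
no profile shift: α' = α, a' = a
action lengths: √(r_a1²−r_b1²) = 17.623809, √(r_a2²−r_b2²) = 20.298957
base pitch p_b = π·m·cos α = 5.932494
CR = (17.623809 + 20.298957 − 99.603000·sin 14.78100°)/5.932494 = 2.108984
contact ratio ≈ 2.1090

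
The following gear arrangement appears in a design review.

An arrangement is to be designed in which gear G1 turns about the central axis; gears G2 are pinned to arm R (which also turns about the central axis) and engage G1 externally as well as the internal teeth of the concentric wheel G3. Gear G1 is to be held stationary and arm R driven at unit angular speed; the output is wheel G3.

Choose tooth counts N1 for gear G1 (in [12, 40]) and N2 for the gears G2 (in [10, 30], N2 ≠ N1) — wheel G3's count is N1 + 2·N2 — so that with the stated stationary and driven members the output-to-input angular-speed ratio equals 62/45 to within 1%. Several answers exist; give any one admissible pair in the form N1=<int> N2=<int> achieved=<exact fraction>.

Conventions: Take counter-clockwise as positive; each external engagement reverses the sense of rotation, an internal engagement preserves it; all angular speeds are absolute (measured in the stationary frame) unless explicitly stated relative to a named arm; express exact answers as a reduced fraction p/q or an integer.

planetary set to be sized for 62/45 (Willis relation)
Willis with ω_sun = 0: ω_ring/ω_arm = (N1+N3)/N3; set equal to 62/45  ⇒  N3/N1 = 1/(62/45 − 1) = 45/17
N3 = N1 + 2·N2  ⇒  N2/N1 = (N3/N1 − 1)/2 = (45/17 − 1)/2 = 14/17
smallest multiple with N1 ≥ 12 and N2 ≥ 10: k = 1  ⇒  N1 = 1·17 = 17, N2 = 1·14 = 14 (N1 ≤ 40, N2 ≤ 30, N2 ≠ N1 ✓), N3 = 17 + 2·14 = 45
check: (N1+N3)/N3 with N1 = 17, N3 = 45 gives 62/45; |achieved − target| = 0 ≤ 31/2250 ✓

N1=17 N2=14 achieved=62/45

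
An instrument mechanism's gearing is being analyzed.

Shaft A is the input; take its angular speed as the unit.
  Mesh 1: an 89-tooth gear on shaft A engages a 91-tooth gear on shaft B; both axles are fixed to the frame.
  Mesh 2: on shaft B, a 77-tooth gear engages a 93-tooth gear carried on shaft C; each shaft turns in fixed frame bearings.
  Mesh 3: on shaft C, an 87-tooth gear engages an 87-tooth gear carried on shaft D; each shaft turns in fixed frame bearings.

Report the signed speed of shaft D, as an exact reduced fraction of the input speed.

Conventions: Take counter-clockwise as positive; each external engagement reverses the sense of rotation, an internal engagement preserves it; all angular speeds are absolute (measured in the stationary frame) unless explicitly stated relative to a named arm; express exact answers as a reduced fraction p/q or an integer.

3-mesh fixed-axis compound train (all bearings frame-fixed)
mesh 1 [89T→91T]: |ω|/ω_in = 1×89/91 = 89/91, sense flips to −
mesh 2 [77T→93T]: |ω|/ω_in = (89/91)×77/93 = 979/1209, sense flips to +
mesh 3 [87T→87T]: |ω|/ω_in = (979/1209)×87/87 = 979/1209, sense flips to −
signed output speed (× input speed) = -979/1209

-979/1209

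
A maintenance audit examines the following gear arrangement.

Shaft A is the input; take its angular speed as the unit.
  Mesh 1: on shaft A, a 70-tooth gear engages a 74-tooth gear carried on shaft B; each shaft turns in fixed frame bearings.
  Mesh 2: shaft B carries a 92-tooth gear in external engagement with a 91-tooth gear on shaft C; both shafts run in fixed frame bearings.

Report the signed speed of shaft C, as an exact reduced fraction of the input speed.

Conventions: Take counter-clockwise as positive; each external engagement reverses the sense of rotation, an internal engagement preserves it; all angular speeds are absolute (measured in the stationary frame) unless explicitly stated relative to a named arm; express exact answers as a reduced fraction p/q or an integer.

2-mesh fixed-axis compound train (all bearings frame-fixed)
mesh 1 [70T→74T]: |ω|/ω_in = 1×70/74 = 35/37, sense flips to −
mesh 2 [92T→91T]: |ω|/ω_in = (35/37)×92/91 = 460/481, sense flips to +
signed output speed (× input speed) = 460/481

460/481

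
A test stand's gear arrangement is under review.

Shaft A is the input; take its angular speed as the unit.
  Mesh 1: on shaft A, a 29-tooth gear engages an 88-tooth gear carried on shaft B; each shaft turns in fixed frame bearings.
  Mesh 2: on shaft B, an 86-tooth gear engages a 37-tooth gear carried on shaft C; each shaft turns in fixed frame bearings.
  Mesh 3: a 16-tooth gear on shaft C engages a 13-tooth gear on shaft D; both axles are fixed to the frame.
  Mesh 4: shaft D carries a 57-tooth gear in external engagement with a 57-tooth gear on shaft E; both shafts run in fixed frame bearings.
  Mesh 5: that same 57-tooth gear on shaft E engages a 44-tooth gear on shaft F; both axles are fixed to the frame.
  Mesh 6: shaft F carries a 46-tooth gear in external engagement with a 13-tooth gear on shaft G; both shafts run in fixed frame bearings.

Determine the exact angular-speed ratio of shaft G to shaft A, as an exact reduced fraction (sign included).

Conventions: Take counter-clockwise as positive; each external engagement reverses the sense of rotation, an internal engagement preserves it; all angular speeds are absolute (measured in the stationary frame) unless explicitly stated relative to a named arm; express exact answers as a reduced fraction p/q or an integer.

3269634/756613

class = fixed-axis compound train [6 meshes; 6 ratios multiply, 6 sense flips]
mesh 1 [29T→88T]: running ratio 29/88, sense −
mesh 2 [86T→37T]: running ratio 1247/1628, sense +
mesh 3 [16T→13T]: running ratio 4988/5291, sense −
mesh 4 [57T→57T]: running ratio 4988/5291, sense +
mesh 5 [57T→44T]: running ratio 71079/58201, sense −
mesh 6 [46T→13T]: running ratio 3269634/756613, sense +
ω_out/ω_in = 3269634/756613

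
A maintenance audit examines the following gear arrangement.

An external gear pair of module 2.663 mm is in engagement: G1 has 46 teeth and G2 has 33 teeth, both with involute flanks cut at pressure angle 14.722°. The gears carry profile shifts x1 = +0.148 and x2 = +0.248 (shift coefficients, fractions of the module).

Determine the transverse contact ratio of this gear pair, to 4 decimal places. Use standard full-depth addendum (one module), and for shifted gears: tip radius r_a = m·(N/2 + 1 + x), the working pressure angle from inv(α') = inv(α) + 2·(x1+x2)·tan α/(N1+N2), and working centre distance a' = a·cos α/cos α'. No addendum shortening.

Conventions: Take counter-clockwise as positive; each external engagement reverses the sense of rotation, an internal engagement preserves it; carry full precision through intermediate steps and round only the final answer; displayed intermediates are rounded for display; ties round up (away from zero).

class = single-mesh tooth geometry [involute pair 46T × 33T, m = 2.663]
base radii: r_b1 = 59.238210, r_b2 = 42.496977
tip radii: r_a1 = 64.306124, r_a2 = 47.262924
inv(α') = inv(14.722°) + 2·(+0.148+0.248)·tan α/(46+33) = 0.00844236  ⇒  α' = 16.63478°
a' = a·cos α / cos α' = 105.1885·cos 14.722°/cos 16.63478° = 106.178884
action lengths: √(r_a1²−r_b1²) = 25.022230, √(r_a2²−r_b2²) = 20.683107
base pitch p_b = π·m·cos α = 8.091405
CR = (25.022230 + 20.683107 − 106.178884·sin 16.63478°)/8.091405 = 1.892069
contact ratio ≈ 1.8921

1.8921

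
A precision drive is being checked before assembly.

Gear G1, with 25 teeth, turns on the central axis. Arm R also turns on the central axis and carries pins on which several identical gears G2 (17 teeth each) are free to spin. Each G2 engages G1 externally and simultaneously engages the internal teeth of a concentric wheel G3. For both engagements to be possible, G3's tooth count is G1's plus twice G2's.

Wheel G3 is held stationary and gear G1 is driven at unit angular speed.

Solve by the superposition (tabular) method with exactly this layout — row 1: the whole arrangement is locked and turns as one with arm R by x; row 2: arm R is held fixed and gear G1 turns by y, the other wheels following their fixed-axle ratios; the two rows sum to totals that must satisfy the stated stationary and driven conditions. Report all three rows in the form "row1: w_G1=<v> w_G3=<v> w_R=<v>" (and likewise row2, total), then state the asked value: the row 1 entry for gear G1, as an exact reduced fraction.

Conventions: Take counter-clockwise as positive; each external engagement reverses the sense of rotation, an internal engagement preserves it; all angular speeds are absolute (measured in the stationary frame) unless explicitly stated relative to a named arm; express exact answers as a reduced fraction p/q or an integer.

planetary set (25T centre, 17T on arm, 59T internal) — Willis relation
row 1 — lock + rotate with arm: ω_sun = ω_ring = ω_arm = x
superposition row 2 [arm held]: sun y, ring −(25/59)·y, arm 0
boundary: total ω_ring = x − (25/59)·y = 0 and total ω_sun = x + y = 1  ⇒  y = 59/84, x = 25/84
row 2 ring = −(25/59)·59/84 = -25/84
totals (row 1 + row 2): sun 25/84 + 59/84 = 1, ring 25/84 + (-25/84) = 0, arm 25/84 + 0 = 25/84
asked cell (row1, sun) = 25/84

row1: w_G1=25/84 w_G3=25/84 w_R=25/84
row2: w_G1=59/84 w_G3=-25/84 w_R=0
total: w_G1=1 w_G3=0 w_R=25/84
asked value: 25/84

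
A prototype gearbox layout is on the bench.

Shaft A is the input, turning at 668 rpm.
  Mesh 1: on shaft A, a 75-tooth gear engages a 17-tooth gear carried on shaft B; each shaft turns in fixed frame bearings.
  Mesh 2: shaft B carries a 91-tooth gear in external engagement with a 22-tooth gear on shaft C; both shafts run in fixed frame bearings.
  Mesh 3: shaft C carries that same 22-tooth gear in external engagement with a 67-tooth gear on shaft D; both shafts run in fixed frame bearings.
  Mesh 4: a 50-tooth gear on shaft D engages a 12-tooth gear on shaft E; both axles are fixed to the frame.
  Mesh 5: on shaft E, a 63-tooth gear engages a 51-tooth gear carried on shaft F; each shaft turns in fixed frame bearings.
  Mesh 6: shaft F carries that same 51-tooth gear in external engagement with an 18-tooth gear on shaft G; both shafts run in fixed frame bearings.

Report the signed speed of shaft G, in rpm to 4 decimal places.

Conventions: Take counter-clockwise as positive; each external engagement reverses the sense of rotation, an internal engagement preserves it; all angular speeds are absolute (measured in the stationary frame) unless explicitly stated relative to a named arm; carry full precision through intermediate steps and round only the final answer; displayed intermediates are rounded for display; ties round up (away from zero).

+58373.0246 rpm

topology: fixed-axis compound train — 6 meshes, A→G
mesh 1 [75T→17T]: ω = 668.0000×75/17 = 2947.0588 rpm, sense flips to −
mesh 2 [91T→22T]: ω = 2947.0588×91/22 = 12190.1070 rpm, sense flips to +
mesh 3 [22T→67T]: ω = 12190.1070×22/67 = 4002.7217 rpm, sense flips to −
mesh 4 [50T→12T]: ω = 4002.7217×50/12 = 16678.0070 rpm, sense flips to +
mesh 5 [63T→51T]: ω = 16678.0070×63/51 = 20602.2440 rpm, sense flips to −
mesh 6 [51T→18T]: ω = 20602.2440×51/18 = 58373.0246 rpm, sense flips to +
signed output speed = +58373.0246 rpm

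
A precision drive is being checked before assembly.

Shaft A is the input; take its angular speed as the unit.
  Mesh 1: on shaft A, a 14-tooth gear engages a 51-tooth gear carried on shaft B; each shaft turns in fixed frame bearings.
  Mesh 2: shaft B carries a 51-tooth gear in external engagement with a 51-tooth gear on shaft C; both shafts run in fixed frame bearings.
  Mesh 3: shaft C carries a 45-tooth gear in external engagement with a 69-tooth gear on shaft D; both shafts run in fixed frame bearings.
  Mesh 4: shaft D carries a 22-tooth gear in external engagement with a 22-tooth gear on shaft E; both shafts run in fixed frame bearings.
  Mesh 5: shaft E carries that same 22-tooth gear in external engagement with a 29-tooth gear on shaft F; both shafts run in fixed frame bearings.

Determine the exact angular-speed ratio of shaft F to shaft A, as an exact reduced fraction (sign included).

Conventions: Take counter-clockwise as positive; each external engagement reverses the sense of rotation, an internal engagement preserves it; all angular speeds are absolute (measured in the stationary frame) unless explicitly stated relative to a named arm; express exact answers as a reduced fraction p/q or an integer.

-1540/11339

class = fixed-axis compound train [5 meshes; 5 ratios multiply, 5 sense flips]
mesh 1 [14T→51T]: running ratio 14/51, sense −
mesh 2 [51T→51T]: running ratio 14/51, sense +
mesh 3 [45T→69T]: running ratio 70/391, sense −
mesh 4 [22T→22T]: running ratio 70/391, sense +
mesh 5 [22T→29T]: running ratio 1540/11339, sense −
ω_out/ω_in = -1540/11339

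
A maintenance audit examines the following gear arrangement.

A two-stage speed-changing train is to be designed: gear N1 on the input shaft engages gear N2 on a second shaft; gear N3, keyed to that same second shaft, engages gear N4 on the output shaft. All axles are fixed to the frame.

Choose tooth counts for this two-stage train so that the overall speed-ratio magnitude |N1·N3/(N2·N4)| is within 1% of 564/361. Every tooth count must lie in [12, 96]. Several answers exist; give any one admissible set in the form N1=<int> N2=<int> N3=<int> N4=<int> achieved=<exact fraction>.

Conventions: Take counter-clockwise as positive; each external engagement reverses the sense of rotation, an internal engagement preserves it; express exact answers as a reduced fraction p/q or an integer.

topology: fixed-axis compound train — 2 stages, target 564/361
target = 564/361 in lowest terms: an exact hit needs N1·N3 = k·564 and N2·N4 = k·361 for one integer k, every count in [12, 96]; additionally prefer no 1:1 stage (N1 ≠ N2, N3 ≠ N4)
k = 1: N1·N3 = 564 = 12·47, N2·N4 = 361 = 19·19
achieved = 12·47/(19·19) = 564/361; |achieved − target| = 0 ≤ 141/9025 ✓

N1=12 N2=19 N3=47 N4=19 achieved=564/361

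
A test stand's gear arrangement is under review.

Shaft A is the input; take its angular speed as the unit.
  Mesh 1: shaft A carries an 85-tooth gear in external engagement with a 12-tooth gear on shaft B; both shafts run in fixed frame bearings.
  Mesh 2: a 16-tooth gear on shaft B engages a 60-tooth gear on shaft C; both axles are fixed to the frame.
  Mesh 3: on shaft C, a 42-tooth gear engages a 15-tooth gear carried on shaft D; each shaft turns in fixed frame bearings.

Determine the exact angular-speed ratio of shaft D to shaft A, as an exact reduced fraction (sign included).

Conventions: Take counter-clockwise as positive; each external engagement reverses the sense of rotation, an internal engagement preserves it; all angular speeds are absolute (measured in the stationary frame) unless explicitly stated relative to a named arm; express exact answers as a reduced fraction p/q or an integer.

class = fixed-axis compound train [3 meshes; 3 ratios multiply, 3 sense flips]
mesh 1 [85T→12T]: running ratio 85/12, sense −
mesh 2 [16T→60T]: running ratio 17/9, sense +
mesh 3 [42T→15T]: running ratio 238/45, sense −
ω_out/ω_in = -238/45

-238/45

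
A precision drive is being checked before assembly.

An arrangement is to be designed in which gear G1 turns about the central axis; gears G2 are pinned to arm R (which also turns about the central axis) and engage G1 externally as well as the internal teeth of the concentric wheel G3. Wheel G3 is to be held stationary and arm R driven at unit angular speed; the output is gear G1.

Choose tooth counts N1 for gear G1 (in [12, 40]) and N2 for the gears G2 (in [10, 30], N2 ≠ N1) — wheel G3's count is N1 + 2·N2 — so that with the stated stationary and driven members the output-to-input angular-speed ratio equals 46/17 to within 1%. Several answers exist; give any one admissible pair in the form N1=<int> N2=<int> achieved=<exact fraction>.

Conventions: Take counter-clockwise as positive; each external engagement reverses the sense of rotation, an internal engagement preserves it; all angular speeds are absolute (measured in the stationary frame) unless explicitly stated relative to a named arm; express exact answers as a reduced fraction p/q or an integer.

design class (target 46/17): planetary set
Willis with ω_ring = 0: ω_sun/ω_arm = (N1+N3)/N1; set equal to 46/17  ⇒  N3/N1 = 46/17 − 1 = 29/17
N3 = N1 + 2·N2  ⇒  N2/N1 = (N3/N1 − 1)/2 = (29/17 − 1)/2 = 6/17
smallest multiple with N1 ≥ 12 and N2 ≥ 10: k = 2  ⇒  N1 = 2·17 = 34, N2 = 2·6 = 12 (N1 ≤ 40, N2 ≤ 30, N2 ≠ N1 ✓), N3 = 34 + 2·12 = 58
check: (N1+N3)/N1 with N1 = 34, N3 = 58 gives 46/17; |achieved − target| = 0 ≤ 23/850 ✓

N1=34 N2=12 achieved=46/17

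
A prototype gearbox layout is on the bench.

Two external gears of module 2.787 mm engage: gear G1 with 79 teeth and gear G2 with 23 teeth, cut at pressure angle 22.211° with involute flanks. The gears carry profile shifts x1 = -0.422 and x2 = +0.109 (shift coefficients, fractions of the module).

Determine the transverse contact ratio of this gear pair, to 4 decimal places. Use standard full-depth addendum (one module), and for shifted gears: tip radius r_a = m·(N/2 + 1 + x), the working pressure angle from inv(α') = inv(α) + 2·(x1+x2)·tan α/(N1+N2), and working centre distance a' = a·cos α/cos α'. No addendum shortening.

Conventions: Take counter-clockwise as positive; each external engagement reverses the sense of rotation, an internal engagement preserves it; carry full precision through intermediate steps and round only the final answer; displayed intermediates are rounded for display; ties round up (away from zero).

topology: single-mesh involute geometry — m = 2.787, 79T/23T pair
base radii: r_b1 = 101.917865, r_b2 = 29.672290
tip radii: r_a1 = 111.697386, r_a2 = 35.141283
inv(α') = inv(22.211°) + 2·(-0.422+0.109)·tan α/(79+23) = 0.01815540  ⇒  α' = 21.31010°
a' = a·cos α / cos α' = 142.1370·cos 22.211°/cos 21.31010° = 141.247658
action lengths: √(r_a1²−r_b1²) = 45.706180, √(r_a2²−r_b2²) = 18.827241
base pitch p_b = π·m·cos α = 8.105935
CR = (45.706180 + 18.827241 − 141.247658·sin 21.31010°)/8.105935 = 1.628662
contact ratio ≈ 1.6287

1.6287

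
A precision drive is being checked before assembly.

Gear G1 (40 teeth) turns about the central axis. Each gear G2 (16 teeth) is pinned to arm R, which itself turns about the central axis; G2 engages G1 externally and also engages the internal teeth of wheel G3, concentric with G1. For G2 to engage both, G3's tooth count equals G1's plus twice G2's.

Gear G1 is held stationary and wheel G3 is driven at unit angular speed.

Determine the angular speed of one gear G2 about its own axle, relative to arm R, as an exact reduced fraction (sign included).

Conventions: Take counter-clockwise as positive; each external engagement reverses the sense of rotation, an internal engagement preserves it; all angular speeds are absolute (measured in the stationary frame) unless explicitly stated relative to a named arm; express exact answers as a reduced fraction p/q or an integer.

recognized (axles ride arm R): planetary set, 40/16/72 teeth
ring teeth: 40 + 2·16 = 72
40(ω_sun−ω_arm) = −72(ω_ring−ω_arm),  ω_sun = 0, ω_ring = 1
40(0−ω_arm) = −72(1−ω_arm)  ⇒  112·ω_arm = 72  ⇒  ω_arm = 9/14
sun–planet mesh: 40·(0−9/14) = −16·(ω_p−ω_arm)  ⇒  ω_p−ω_arm = 45/28
exact speed ratio = 45/28

45/28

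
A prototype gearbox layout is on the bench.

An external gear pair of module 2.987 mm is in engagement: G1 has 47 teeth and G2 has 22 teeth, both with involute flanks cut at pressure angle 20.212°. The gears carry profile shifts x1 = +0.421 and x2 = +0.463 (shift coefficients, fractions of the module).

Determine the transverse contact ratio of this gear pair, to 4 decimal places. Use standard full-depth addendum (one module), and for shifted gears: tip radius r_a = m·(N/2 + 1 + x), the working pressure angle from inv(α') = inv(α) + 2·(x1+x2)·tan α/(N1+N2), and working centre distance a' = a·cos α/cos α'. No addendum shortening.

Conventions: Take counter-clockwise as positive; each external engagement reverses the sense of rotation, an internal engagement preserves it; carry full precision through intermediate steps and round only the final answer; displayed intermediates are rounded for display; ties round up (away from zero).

1.5190

class = single-mesh tooth geometry [involute pair 47T × 22T, m = 2.987]
base radii: r_b1 = 65.871971, r_b2 = 30.833688
tip radii: r_a1 = 74.439027, r_a2 = 37.226981
inv(α') = inv(20.212°) + 2·(+0.421+0.463)·tan α/(47+22) = 0.02483381  ⇒  α' = 23.55254°
a' = a·cos α / cos α' = 103.0515·cos 20.212°/cos 23.55254° = 105.493935
action lengths: √(r_a1²−r_b1²) = 34.670625, √(r_a2²−r_b2²) = 20.859812
base pitch p_b = π·m·cos α = 8.806081
CR = (34.670625 + 20.859812 − 105.493935·sin 23.55254°)/8.806081 = 1.518965
contact ratio ≈ 1.5190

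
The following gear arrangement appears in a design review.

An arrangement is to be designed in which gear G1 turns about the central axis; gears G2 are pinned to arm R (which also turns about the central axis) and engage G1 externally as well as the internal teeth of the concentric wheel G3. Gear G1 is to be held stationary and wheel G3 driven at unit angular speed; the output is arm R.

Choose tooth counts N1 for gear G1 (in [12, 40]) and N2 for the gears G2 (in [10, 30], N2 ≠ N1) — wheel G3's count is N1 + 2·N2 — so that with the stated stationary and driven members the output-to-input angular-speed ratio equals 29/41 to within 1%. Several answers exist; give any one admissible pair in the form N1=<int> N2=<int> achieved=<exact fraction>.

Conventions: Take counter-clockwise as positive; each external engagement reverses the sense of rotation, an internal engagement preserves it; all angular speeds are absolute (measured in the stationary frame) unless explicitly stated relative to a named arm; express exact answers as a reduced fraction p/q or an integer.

N1=24 N2=17 achieved=29/41

class = planetary set [ratio 29/41 wanted; Willis about the carrier]
Willis with ω_sun = 0: ω_arm/ω_ring = N3/(N1+N3); set equal to 29/41  ⇒  N3/N1 = (29/41)/(1 − 29/41) = 29/12
N3 = N1 + 2·N2  ⇒  N2/N1 = (N3/N1 − 1)/2 = (29/12 − 1)/2 = 17/24
smallest multiple with N1 ≥ 12 and N2 ≥ 10: k = 1  ⇒  N1 = 1·24 = 24, N2 = 1·17 = 17 (N1 ≤ 40, N2 ≤ 30, N2 ≠ N1 ✓), N3 = 24 + 2·17 = 58
check: N3/(N1+N3) with N1 = 24, N3 = 58 gives 29/41; |achieved − target| = 0 ≤ 29/4100 ✓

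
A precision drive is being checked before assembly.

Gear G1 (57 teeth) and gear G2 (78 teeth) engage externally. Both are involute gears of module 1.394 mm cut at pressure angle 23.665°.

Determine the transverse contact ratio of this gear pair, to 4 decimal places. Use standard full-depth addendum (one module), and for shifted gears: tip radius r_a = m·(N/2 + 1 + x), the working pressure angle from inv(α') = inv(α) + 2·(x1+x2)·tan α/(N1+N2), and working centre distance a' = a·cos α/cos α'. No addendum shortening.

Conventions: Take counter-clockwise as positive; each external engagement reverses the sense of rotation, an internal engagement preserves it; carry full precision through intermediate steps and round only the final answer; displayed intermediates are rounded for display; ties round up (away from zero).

topology: single-mesh involute geometry — m = 1.394, 57T/78T pair
base radii: r_b1 = 36.388107, r_b2 = 49.794252
tip radii: r_a1 = 41.123000, r_a2 = 55.760000
no profile shift: α' = α, a' = a
action lengths: √(r_a1²−r_b1²) = 19.157421, √(r_a2²−r_b2²) = 25.094024
base pitch p_b = π·m·cos α = 4.011109
CR = (19.157421 + 25.094024 − 94.095000·sin 23.66500°)/4.011109 = 1.616213
contact ratio ≈ 1.6162

1.6162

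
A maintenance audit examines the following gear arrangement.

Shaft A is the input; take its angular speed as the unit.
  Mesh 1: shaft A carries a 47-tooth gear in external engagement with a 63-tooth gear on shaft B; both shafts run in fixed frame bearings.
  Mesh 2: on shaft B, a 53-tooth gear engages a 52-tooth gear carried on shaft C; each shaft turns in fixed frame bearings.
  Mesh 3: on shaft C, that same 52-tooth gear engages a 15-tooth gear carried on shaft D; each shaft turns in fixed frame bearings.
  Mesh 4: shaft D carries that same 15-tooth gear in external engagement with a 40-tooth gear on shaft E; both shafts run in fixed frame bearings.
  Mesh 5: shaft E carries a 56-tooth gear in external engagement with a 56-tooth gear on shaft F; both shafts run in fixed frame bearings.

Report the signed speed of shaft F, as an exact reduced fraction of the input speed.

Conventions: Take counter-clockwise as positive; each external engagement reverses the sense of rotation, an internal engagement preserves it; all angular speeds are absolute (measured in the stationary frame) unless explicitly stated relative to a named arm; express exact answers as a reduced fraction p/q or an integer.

5-mesh fixed-axis compound train (all bearings frame-fixed)
mesh 1 [47T→63T]: |ω|/ω_in = 1×47/63 = 47/63, sense flips to −
mesh 2 [53T→52T]: |ω|/ω_in = (47/63)×53/52 = 2491/3276, sense flips to +
mesh 3 [52T→15T]: |ω|/ω_in = (2491/3276)×52/15 = 2491/945, sense flips to −
mesh 4 [15T→40T]: |ω|/ω_in = (2491/945)×15/40 = 2491/2520, sense flips to +
mesh 5 [56T→56T]: |ω|/ω_in = (2491/2520)×56/56 = 2491/2520, sense flips to −
signed output speed (× input speed) = -2491/2520

-2491/2520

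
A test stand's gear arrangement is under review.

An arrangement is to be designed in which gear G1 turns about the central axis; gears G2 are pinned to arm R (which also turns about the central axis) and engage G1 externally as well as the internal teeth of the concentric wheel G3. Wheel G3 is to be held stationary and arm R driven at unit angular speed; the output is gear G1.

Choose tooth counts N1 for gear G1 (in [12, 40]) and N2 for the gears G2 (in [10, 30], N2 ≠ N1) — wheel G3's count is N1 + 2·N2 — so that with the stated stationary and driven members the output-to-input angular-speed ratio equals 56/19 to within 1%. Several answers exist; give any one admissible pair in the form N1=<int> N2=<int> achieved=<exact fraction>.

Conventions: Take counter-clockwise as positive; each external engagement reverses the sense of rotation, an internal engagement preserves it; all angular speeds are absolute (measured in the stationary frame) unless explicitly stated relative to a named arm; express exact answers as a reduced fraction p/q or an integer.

N1=38 N2=18 achieved=56/19

class = planetary set [ratio 56/19 wanted; Willis about the carrier]
Willis with ω_ring = 0: ω_sun/ω_arm = (N1+N3)/N1; set equal to 56/19  ⇒  N3/N1 = 56/19 − 1 = 37/19
N3 = N1 + 2·N2  ⇒  N2/N1 = (N3/N1 − 1)/2 = (37/19 − 1)/2 = 9/19
smallest multiple with N1 ≥ 12 and N2 ≥ 10: k = 2  ⇒  N1 = 2·19 = 38, N2 = 2·9 = 18 (N1 ≤ 40, N2 ≤ 30, N2 ≠ N1 ✓), N3 = 38 + 2·18 = 74
check: (N1+N3)/N1 with N1 = 38, N3 = 74 gives 56/19; |achieved − target| = 0 ≤ 14/475 ✓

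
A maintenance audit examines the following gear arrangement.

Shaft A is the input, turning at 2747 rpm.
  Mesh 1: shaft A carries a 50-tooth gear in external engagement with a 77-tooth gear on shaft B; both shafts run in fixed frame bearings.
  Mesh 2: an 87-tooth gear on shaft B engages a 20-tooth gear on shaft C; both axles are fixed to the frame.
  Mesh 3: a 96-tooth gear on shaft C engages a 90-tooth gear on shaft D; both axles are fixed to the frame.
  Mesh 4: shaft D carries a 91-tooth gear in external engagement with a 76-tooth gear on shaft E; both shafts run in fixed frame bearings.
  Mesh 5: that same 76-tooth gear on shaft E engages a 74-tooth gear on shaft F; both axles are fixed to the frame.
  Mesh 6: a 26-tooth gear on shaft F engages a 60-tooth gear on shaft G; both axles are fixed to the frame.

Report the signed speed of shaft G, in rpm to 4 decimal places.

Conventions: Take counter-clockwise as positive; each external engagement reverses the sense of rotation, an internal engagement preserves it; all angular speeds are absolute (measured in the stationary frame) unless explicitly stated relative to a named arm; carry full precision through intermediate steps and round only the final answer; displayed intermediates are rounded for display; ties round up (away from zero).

+4410.4986 rpm

recognized (7 fixed axles, 6 meshes): fixed-axis compound train
mesh 1 [50T→77T]: ω = 2747.0000×50/77 = 1783.7662 rpm, sense flips to −
mesh 2 [87T→20T]: ω = 1783.7662×87/20 = 7759.3831 rpm, sense flips to +
mesh 3 [96T→90T]: ω = 7759.3831×96/90 = 8276.6753 rpm, sense flips to −
mesh 4 [91T→76T]: ω = 8276.6753×91/76 = 9910.2297 rpm, sense flips to +
mesh 5 [76T→74T]: ω = 9910.2297×76/74 = 10178.0737 rpm, sense flips to −
mesh 6 [26T→60T]: ω = 10178.0737×26/60 = 4410.4986 rpm, sense flips to +
signed output speed = +4410.4986 rpm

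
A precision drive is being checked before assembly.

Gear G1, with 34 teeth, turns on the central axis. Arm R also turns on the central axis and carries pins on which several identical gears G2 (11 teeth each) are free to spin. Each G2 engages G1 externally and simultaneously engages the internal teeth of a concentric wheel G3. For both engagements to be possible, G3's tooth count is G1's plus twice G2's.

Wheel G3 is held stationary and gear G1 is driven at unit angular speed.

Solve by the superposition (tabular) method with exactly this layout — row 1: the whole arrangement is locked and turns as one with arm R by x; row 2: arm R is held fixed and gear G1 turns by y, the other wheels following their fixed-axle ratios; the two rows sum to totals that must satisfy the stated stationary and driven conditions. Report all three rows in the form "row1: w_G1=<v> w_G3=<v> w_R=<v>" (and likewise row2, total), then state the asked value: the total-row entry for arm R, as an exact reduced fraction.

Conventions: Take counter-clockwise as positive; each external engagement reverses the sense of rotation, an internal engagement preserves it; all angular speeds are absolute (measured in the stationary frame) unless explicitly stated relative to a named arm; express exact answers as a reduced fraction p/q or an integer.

row1: w_G1=17/45 w_G3=17/45 w_R=17/45
row2: w_G1=28/45 w_G3=-17/45 w_R=0
total: w_G1=1 w_G3=0 w_R=17/45
asked value: 17/45

class = planetary set [G3 = 34+2·11 = 56; Willis about the carrier]
row 1: whole set turns with the arm by x
row 2 — arm fixed, fixed-axis ratios: sun y, ring −(34/56)·y, arm 0
boundary: total ω_ring = x − (34/56)·y = 0 and total ω_sun = x + y = 1  ⇒  y = 28/45, x = 17/45
row 2 ring = −(34/56)·28/45 = -17/45
totals (row 1 + row 2): sun 17/45 + 28/45 = 1, ring 17/45 + (-17/45) = 0, arm 17/45 + 0 = 17/45
asked cell (total, arm) = 17/45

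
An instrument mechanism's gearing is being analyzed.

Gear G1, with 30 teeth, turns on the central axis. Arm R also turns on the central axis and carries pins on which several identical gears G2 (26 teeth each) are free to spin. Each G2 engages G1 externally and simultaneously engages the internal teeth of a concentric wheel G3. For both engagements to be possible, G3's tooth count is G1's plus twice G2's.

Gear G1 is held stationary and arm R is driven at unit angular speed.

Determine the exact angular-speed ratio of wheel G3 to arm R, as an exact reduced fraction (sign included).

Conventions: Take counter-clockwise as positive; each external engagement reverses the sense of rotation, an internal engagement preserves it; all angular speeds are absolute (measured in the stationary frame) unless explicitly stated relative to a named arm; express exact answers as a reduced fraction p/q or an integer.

56/41

planetary set (30T centre, 26T on arm, 82T internal) — Willis relation
ring teeth: 30 + 2·26 = 82
30(ω_sun−ω_arm) = −82(ω_ring−ω_arm),  ω_sun = 0, ω_arm = 1
ω_ring = 1 − (30/82)(0−1) = 56/41
ω_out/ω_in = 56/41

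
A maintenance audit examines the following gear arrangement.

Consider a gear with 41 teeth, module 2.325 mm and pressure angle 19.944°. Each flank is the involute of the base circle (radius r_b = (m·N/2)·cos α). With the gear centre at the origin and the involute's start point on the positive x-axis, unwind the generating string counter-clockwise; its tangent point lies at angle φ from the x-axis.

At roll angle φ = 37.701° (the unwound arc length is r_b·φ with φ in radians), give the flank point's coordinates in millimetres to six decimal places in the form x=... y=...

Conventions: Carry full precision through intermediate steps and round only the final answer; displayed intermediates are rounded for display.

recognized (one wheel, involute flank): single-mesh tooth geometry, m = 2.325, N = 41
pitch radius r_p = m·N/2 = 2.325·41/2 = 47.662500
base radius r_b = r_p·cos α = 47.662500·cos 19.944° = 44.804011
roll angle φ = 37.701° = 0.65800658 rad
x = r_b·(cos φ + φ·sin φ) = 53.478550
y = r_b·(sin φ − φ·cos φ) = 4.073472

x=53.478550 y=4.073472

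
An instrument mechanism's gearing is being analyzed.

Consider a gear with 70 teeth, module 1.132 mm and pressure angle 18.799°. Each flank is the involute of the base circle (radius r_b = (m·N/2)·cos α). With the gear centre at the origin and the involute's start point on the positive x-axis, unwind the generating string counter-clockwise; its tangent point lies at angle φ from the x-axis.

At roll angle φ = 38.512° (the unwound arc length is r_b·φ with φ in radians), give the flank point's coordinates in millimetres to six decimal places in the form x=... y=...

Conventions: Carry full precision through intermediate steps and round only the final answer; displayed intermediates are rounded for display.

x=45.045946 y=3.627901

single-mesh involute tooth geometry (70T wheel at module 1.132)
pitch radius r_p = m·N/2 = 1.132·70/2 = 39.620000
base radius r_b = r_p·cos α = 39.620000·cos 18.799° = 37.506467
roll angle φ = 38.512° = 0.67216120 rad
x = r_b·(cos φ + φ·sin φ) = 45.045946
y = r_b·(sin φ − φ·cos φ) = 3.627901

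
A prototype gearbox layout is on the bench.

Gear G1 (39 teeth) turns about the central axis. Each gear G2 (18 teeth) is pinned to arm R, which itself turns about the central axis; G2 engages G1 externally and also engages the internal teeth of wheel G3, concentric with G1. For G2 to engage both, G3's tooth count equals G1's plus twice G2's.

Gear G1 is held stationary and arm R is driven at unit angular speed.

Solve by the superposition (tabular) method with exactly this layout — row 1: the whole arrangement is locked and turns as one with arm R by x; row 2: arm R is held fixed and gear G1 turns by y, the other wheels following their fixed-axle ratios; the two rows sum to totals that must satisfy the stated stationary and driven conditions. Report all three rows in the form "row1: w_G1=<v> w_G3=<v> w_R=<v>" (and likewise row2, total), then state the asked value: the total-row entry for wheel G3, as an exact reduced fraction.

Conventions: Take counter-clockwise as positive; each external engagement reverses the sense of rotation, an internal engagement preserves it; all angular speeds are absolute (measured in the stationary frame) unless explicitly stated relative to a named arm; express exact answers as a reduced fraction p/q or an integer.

class = planetary set [G3 = 39+2·18 = 75; Willis about the carrier]
row 1 — lock + rotate with arm: ω_sun = ω_ring = ω_arm = x
row 2 — arm fixed, fixed-axis ratios: sun y, ring −(39/75)·y, arm 0
boundary: total ω_sun = x + y = 0 and total ω_arm = x = 1  ⇒  y = -1, x = 1
row 2 ring = −(39/75)·(-1) = 13/25
totals (row 1 + row 2): sun 1 + (-1) = 0, ring 1 + 13/25 = 38/25, arm 1 + 0 = 1
asked cell (total, ring) = 38/25

row1: w_G1=1 w_G3=1 w_R=1
row2: w_G1=-1 w_G3=13/25 w_R=0
total: w_G1=0 w_G3=38/25 w_R=1
asked value: 38/25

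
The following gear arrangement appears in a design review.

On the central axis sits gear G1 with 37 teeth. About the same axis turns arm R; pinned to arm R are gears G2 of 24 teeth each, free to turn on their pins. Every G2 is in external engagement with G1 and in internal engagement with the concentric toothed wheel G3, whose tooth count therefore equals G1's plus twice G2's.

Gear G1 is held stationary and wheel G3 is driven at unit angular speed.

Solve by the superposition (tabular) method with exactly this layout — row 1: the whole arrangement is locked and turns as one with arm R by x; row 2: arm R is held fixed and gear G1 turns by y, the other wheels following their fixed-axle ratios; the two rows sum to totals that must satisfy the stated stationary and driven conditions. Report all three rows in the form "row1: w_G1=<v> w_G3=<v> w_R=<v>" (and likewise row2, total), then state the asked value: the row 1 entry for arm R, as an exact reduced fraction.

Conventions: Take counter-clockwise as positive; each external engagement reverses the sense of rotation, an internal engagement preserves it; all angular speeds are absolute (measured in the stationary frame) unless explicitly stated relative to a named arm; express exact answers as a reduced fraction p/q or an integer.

row1: w_G1=85/122 w_G3=85/122 w_R=85/122
row2: w_G1=-85/122 w_G3=37/122 w_R=0
total: w_G1=0 w_G3=1 w_R=85/122
asked value: 85/122

recognized (axles ride arm R): planetary set, 37/24/85 teeth
row 1 (train locked, turned with arm): all members turn x
row 2 — arm fixed, fixed-axis ratios: sun y, ring −(37/85)·y, arm 0
boundary: total ω_sun = x + y = 0 and total ω_ring = x − (37/85)·y = 1  ⇒  y = -85/122, x = 85/122
row 2 ring = −(37/85)·(-85/122) = 37/122
totals (row 1 + row 2): sun 85/122 + (-85/122) = 0, ring 85/122 + 37/122 = 1, arm 85/122 + 0 = 85/122
asked cell (row1, arm) = 85/122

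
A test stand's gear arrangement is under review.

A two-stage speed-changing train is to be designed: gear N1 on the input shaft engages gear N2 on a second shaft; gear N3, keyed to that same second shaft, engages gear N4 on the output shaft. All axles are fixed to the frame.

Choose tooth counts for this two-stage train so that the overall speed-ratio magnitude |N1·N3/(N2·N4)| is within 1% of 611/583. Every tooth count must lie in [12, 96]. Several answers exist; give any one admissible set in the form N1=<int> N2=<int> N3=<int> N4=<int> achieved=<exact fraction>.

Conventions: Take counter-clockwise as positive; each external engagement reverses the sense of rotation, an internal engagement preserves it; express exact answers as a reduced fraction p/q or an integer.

N1=13 N2=22 N3=94 N4=53 achieved=611/583

class = fixed-axis compound train [2-stage, 611/583 wanted]
target = 611/583 in lowest terms: an exact hit needs N1·N3 = k·611 and N2·N4 = k·583 for one integer k, every count in [12, 96]; additionally prefer no 1:1 stage (N1 ≠ N2, N3 ≠ N4)
k = 1: no 1:1-free in-range split of k·611 and k·583 into factor pairs; take k = 2
k = 2: N1·N3 = 1222 = 13·94, N2·N4 = 1166 = 22·53
achieved = 13·94/(22·53) = 611/583; |achieved − target| = 0 ≤ 611/58300 ✓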